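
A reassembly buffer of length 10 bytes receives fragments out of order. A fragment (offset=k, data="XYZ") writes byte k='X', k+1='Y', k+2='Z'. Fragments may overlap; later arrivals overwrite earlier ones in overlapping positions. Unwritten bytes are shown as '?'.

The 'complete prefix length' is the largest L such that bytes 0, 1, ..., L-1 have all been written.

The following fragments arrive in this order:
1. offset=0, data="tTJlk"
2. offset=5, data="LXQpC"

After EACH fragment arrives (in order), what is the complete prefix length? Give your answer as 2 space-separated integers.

Answer: 5 10

Derivation:
Fragment 1: offset=0 data="tTJlk" -> buffer=tTJlk????? -> prefix_len=5
Fragment 2: offset=5 data="LXQpC" -> buffer=tTJlkLXQpC -> prefix_len=10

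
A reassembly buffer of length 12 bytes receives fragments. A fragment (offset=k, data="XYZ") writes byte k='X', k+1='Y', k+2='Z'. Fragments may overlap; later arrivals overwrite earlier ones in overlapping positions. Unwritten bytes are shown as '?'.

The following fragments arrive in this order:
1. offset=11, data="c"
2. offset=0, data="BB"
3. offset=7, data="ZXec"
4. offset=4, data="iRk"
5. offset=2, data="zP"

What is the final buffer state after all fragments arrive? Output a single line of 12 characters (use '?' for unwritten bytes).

Answer: BBzPiRkZXecc

Derivation:
Fragment 1: offset=11 data="c" -> buffer=???????????c
Fragment 2: offset=0 data="BB" -> buffer=BB?????????c
Fragment 3: offset=7 data="ZXec" -> buffer=BB?????ZXecc
Fragment 4: offset=4 data="iRk" -> buffer=BB??iRkZXecc
Fragment 5: offset=2 data="zP" -> buffer=BBzPiRkZXecc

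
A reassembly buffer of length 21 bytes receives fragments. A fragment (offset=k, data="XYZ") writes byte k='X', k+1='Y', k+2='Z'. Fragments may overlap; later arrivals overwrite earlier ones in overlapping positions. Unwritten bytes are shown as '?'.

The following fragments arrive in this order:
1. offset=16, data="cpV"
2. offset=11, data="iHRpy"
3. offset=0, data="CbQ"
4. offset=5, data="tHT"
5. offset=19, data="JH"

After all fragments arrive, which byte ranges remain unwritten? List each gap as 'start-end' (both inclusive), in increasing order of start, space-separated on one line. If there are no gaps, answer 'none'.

Fragment 1: offset=16 len=3
Fragment 2: offset=11 len=5
Fragment 3: offset=0 len=3
Fragment 4: offset=5 len=3
Fragment 5: offset=19 len=2
Gaps: 3-4 8-10

Answer: 3-4 8-10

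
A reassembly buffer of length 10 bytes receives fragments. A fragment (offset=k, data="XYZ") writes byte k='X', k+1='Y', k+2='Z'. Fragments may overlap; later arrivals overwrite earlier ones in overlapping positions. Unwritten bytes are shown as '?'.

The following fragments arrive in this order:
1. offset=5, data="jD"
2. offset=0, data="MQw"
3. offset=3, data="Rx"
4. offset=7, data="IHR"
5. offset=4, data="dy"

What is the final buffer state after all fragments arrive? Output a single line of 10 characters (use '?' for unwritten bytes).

Fragment 1: offset=5 data="jD" -> buffer=?????jD???
Fragment 2: offset=0 data="MQw" -> buffer=MQw??jD???
Fragment 3: offset=3 data="Rx" -> buffer=MQwRxjD???
Fragment 4: offset=7 data="IHR" -> buffer=MQwRxjDIHR
Fragment 5: offset=4 data="dy" -> buffer=MQwRdyDIHR

Answer: MQwRdyDIHR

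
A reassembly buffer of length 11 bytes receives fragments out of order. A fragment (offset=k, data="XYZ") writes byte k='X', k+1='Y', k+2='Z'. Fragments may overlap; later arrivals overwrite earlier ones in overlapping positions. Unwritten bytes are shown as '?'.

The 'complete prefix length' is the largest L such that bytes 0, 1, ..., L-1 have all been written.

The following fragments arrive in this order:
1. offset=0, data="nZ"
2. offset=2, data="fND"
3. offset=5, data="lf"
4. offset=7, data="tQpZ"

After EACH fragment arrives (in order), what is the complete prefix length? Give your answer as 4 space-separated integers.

Answer: 2 5 7 11

Derivation:
Fragment 1: offset=0 data="nZ" -> buffer=nZ????????? -> prefix_len=2
Fragment 2: offset=2 data="fND" -> buffer=nZfND?????? -> prefix_len=5
Fragment 3: offset=5 data="lf" -> buffer=nZfNDlf???? -> prefix_len=7
Fragment 4: offset=7 data="tQpZ" -> buffer=nZfNDlftQpZ -> prefix_len=11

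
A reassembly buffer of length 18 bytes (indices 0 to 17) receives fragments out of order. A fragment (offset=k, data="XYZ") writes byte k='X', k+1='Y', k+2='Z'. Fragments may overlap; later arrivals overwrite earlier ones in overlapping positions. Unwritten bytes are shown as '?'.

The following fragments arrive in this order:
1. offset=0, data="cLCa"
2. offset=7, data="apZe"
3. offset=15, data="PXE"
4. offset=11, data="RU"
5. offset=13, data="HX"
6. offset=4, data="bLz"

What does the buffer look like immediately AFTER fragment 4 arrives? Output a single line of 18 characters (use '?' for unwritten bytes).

Fragment 1: offset=0 data="cLCa" -> buffer=cLCa??????????????
Fragment 2: offset=7 data="apZe" -> buffer=cLCa???apZe???????
Fragment 3: offset=15 data="PXE" -> buffer=cLCa???apZe????PXE
Fragment 4: offset=11 data="RU" -> buffer=cLCa???apZeRU??PXE

Answer: cLCa???apZeRU??PXE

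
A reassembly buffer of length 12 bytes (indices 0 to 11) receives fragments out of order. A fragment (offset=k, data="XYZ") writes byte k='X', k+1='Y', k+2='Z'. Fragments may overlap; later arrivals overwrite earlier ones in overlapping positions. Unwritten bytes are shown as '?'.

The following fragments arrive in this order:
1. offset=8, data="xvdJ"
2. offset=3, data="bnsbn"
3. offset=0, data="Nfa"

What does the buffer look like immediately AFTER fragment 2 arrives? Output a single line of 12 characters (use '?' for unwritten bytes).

Fragment 1: offset=8 data="xvdJ" -> buffer=????????xvdJ
Fragment 2: offset=3 data="bnsbn" -> buffer=???bnsbnxvdJ

Answer: ???bnsbnxvdJ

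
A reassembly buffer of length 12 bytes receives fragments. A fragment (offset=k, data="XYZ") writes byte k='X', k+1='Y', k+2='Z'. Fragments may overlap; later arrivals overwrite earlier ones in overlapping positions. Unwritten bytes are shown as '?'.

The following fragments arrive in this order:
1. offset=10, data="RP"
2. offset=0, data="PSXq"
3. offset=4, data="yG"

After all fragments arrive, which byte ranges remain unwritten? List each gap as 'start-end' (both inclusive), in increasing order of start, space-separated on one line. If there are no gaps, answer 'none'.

Answer: 6-9

Derivation:
Fragment 1: offset=10 len=2
Fragment 2: offset=0 len=4
Fragment 3: offset=4 len=2
Gaps: 6-9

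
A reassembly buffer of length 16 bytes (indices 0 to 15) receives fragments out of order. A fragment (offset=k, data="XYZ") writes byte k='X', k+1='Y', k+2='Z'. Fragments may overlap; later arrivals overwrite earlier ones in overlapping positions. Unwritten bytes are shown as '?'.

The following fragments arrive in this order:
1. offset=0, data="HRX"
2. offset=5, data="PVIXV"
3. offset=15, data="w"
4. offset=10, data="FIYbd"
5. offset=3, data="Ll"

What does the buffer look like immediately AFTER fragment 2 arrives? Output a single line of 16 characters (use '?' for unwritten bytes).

Fragment 1: offset=0 data="HRX" -> buffer=HRX?????????????
Fragment 2: offset=5 data="PVIXV" -> buffer=HRX??PVIXV??????

Answer: HRX??PVIXV??????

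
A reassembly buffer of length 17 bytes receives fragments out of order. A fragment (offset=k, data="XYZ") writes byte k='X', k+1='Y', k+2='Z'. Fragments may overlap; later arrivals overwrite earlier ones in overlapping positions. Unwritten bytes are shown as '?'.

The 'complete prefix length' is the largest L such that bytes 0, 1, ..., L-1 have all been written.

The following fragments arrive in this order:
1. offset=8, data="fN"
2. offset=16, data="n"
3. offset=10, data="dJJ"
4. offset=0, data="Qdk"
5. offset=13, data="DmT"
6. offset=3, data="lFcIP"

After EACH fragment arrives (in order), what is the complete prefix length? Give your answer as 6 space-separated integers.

Answer: 0 0 0 3 3 17

Derivation:
Fragment 1: offset=8 data="fN" -> buffer=????????fN??????? -> prefix_len=0
Fragment 2: offset=16 data="n" -> buffer=????????fN??????n -> prefix_len=0
Fragment 3: offset=10 data="dJJ" -> buffer=????????fNdJJ???n -> prefix_len=0
Fragment 4: offset=0 data="Qdk" -> buffer=Qdk?????fNdJJ???n -> prefix_len=3
Fragment 5: offset=13 data="DmT" -> buffer=Qdk?????fNdJJDmTn -> prefix_len=3
Fragment 6: offset=3 data="lFcIP" -> buffer=QdklFcIPfNdJJDmTn -> prefix_len=17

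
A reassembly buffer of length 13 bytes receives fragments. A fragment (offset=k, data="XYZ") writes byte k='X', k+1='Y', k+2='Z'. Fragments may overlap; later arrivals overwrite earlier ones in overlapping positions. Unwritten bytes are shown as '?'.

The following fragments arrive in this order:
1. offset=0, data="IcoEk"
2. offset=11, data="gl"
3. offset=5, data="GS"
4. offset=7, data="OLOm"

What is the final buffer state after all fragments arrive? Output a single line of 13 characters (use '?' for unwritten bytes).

Answer: IcoEkGSOLOmgl

Derivation:
Fragment 1: offset=0 data="IcoEk" -> buffer=IcoEk????????
Fragment 2: offset=11 data="gl" -> buffer=IcoEk??????gl
Fragment 3: offset=5 data="GS" -> buffer=IcoEkGS????gl
Fragment 4: offset=7 data="OLOm" -> buffer=IcoEkGSOLOmgl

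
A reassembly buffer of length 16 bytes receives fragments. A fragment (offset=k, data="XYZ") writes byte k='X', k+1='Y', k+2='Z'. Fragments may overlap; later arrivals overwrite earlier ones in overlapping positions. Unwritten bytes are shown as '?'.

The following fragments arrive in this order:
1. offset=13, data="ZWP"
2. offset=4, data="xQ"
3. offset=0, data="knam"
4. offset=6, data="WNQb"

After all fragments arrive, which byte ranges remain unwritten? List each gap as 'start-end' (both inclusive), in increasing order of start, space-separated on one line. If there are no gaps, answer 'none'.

Fragment 1: offset=13 len=3
Fragment 2: offset=4 len=2
Fragment 3: offset=0 len=4
Fragment 4: offset=6 len=4
Gaps: 10-12

Answer: 10-12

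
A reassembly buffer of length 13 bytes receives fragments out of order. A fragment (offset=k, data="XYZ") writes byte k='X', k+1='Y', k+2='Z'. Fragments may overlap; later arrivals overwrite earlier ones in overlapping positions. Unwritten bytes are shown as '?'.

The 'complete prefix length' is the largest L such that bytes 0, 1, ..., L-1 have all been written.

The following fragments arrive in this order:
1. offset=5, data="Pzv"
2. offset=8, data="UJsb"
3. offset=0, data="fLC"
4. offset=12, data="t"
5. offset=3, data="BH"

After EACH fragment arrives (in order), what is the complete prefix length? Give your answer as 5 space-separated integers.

Answer: 0 0 3 3 13

Derivation:
Fragment 1: offset=5 data="Pzv" -> buffer=?????Pzv????? -> prefix_len=0
Fragment 2: offset=8 data="UJsb" -> buffer=?????PzvUJsb? -> prefix_len=0
Fragment 3: offset=0 data="fLC" -> buffer=fLC??PzvUJsb? -> prefix_len=3
Fragment 4: offset=12 data="t" -> buffer=fLC??PzvUJsbt -> prefix_len=3
Fragment 5: offset=3 data="BH" -> buffer=fLCBHPzvUJsbt -> prefix_len=13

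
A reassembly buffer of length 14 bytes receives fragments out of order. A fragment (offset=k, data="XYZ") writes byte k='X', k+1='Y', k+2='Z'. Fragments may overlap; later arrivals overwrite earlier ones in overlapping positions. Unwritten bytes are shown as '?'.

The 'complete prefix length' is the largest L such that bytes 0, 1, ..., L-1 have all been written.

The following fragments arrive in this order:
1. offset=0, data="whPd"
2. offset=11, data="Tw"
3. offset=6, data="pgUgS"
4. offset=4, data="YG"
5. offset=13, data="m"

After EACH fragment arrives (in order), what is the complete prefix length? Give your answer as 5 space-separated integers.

Answer: 4 4 4 13 14

Derivation:
Fragment 1: offset=0 data="whPd" -> buffer=whPd?????????? -> prefix_len=4
Fragment 2: offset=11 data="Tw" -> buffer=whPd???????Tw? -> prefix_len=4
Fragment 3: offset=6 data="pgUgS" -> buffer=whPd??pgUgSTw? -> prefix_len=4
Fragment 4: offset=4 data="YG" -> buffer=whPdYGpgUgSTw? -> prefix_len=13
Fragment 5: offset=13 data="m" -> buffer=whPdYGpgUgSTwm -> prefix_len=14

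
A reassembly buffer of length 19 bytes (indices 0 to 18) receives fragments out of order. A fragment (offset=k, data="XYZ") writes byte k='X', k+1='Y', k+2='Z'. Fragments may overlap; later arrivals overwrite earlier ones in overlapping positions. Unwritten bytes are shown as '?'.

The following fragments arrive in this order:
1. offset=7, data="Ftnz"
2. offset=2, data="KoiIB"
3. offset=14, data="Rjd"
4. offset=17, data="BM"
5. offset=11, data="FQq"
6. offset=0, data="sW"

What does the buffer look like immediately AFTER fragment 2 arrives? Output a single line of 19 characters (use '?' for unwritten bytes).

Answer: ??KoiIBFtnz????????

Derivation:
Fragment 1: offset=7 data="Ftnz" -> buffer=???????Ftnz????????
Fragment 2: offset=2 data="KoiIB" -> buffer=??KoiIBFtnz????????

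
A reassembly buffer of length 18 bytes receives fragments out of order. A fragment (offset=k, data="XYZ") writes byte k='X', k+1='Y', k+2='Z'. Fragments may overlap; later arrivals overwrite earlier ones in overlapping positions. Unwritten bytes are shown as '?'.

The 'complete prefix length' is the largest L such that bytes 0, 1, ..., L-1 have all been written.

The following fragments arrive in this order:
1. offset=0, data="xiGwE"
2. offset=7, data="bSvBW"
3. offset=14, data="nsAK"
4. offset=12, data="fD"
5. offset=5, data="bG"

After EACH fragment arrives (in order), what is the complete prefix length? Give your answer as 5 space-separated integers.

Fragment 1: offset=0 data="xiGwE" -> buffer=xiGwE????????????? -> prefix_len=5
Fragment 2: offset=7 data="bSvBW" -> buffer=xiGwE??bSvBW?????? -> prefix_len=5
Fragment 3: offset=14 data="nsAK" -> buffer=xiGwE??bSvBW??nsAK -> prefix_len=5
Fragment 4: offset=12 data="fD" -> buffer=xiGwE??bSvBWfDnsAK -> prefix_len=5
Fragment 5: offset=5 data="bG" -> buffer=xiGwEbGbSvBWfDnsAK -> prefix_len=18

Answer: 5 5 5 5 18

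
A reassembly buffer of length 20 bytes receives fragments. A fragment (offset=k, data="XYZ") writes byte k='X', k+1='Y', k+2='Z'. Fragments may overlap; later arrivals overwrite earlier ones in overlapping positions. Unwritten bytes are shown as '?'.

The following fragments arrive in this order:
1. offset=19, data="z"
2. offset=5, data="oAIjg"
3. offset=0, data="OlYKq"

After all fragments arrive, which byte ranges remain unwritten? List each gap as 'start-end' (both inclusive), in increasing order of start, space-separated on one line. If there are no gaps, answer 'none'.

Answer: 10-18

Derivation:
Fragment 1: offset=19 len=1
Fragment 2: offset=5 len=5
Fragment 3: offset=0 len=5
Gaps: 10-18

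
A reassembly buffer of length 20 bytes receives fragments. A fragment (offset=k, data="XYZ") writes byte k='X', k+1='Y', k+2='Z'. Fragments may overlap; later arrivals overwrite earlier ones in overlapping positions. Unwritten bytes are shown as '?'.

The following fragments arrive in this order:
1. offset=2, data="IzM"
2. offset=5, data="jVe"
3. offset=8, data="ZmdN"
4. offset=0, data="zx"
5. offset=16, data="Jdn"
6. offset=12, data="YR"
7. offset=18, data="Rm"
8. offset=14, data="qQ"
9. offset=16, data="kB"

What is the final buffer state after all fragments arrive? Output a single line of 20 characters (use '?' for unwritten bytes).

Answer: zxIzMjVeZmdNYRqQkBRm

Derivation:
Fragment 1: offset=2 data="IzM" -> buffer=??IzM???????????????
Fragment 2: offset=5 data="jVe" -> buffer=??IzMjVe????????????
Fragment 3: offset=8 data="ZmdN" -> buffer=??IzMjVeZmdN????????
Fragment 4: offset=0 data="zx" -> buffer=zxIzMjVeZmdN????????
Fragment 5: offset=16 data="Jdn" -> buffer=zxIzMjVeZmdN????Jdn?
Fragment 6: offset=12 data="YR" -> buffer=zxIzMjVeZmdNYR??Jdn?
Fragment 7: offset=18 data="Rm" -> buffer=zxIzMjVeZmdNYR??JdRm
Fragment 8: offset=14 data="qQ" -> buffer=zxIzMjVeZmdNYRqQJdRm
Fragment 9: offset=16 data="kB" -> buffer=zxIzMjVeZmdNYRqQkBRm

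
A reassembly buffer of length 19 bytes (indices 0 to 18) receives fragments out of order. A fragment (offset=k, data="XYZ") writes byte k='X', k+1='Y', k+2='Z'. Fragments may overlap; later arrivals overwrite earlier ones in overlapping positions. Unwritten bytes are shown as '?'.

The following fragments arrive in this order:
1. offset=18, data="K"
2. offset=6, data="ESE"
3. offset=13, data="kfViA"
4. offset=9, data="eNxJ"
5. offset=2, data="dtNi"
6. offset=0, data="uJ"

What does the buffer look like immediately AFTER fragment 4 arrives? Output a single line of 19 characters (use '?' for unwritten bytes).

Answer: ??????ESEeNxJkfViAK

Derivation:
Fragment 1: offset=18 data="K" -> buffer=??????????????????K
Fragment 2: offset=6 data="ESE" -> buffer=??????ESE?????????K
Fragment 3: offset=13 data="kfViA" -> buffer=??????ESE????kfViAK
Fragment 4: offset=9 data="eNxJ" -> buffer=??????ESEeNxJkfViAK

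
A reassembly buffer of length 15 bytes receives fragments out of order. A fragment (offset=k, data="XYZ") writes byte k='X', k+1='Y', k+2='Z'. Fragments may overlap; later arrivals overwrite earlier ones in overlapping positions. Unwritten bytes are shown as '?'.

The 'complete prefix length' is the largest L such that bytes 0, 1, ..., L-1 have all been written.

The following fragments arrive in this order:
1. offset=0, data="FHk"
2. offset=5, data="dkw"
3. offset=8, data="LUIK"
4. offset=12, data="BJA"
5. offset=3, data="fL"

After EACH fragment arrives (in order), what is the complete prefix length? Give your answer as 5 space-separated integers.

Fragment 1: offset=0 data="FHk" -> buffer=FHk???????????? -> prefix_len=3
Fragment 2: offset=5 data="dkw" -> buffer=FHk??dkw??????? -> prefix_len=3
Fragment 3: offset=8 data="LUIK" -> buffer=FHk??dkwLUIK??? -> prefix_len=3
Fragment 4: offset=12 data="BJA" -> buffer=FHk??dkwLUIKBJA -> prefix_len=3
Fragment 5: offset=3 data="fL" -> buffer=FHkfLdkwLUIKBJA -> prefix_len=15

Answer: 3 3 3 3 15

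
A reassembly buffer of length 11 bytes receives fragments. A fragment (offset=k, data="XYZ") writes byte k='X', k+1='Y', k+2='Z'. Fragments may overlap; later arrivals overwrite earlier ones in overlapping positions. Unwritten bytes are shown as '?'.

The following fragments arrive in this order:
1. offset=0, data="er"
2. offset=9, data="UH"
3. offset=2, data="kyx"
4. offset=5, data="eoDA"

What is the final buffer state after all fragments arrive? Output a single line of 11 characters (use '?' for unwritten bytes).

Answer: erkyxeoDAUH

Derivation:
Fragment 1: offset=0 data="er" -> buffer=er?????????
Fragment 2: offset=9 data="UH" -> buffer=er???????UH
Fragment 3: offset=2 data="kyx" -> buffer=erkyx????UH
Fragment 4: offset=5 data="eoDA" -> buffer=erkyxeoDAUH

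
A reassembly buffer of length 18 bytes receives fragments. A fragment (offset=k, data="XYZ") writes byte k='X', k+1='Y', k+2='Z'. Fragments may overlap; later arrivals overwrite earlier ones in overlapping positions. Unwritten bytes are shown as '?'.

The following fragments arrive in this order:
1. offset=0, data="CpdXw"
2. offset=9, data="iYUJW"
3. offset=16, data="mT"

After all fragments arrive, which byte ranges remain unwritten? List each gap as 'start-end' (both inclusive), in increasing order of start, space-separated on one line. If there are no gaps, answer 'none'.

Answer: 5-8 14-15

Derivation:
Fragment 1: offset=0 len=5
Fragment 2: offset=9 len=5
Fragment 3: offset=16 len=2
Gaps: 5-8 14-15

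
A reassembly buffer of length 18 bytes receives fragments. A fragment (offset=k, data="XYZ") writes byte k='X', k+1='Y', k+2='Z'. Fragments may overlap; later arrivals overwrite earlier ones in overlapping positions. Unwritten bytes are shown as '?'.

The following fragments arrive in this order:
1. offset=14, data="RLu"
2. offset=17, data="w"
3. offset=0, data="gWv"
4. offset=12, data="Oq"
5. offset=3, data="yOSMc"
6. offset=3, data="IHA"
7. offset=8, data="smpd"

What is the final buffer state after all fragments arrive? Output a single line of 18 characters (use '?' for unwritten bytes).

Fragment 1: offset=14 data="RLu" -> buffer=??????????????RLu?
Fragment 2: offset=17 data="w" -> buffer=??????????????RLuw
Fragment 3: offset=0 data="gWv" -> buffer=gWv???????????RLuw
Fragment 4: offset=12 data="Oq" -> buffer=gWv?????????OqRLuw
Fragment 5: offset=3 data="yOSMc" -> buffer=gWvyOSMc????OqRLuw
Fragment 6: offset=3 data="IHA" -> buffer=gWvIHAMc????OqRLuw
Fragment 7: offset=8 data="smpd" -> buffer=gWvIHAMcsmpdOqRLuw

Answer: gWvIHAMcsmpdOqRLuw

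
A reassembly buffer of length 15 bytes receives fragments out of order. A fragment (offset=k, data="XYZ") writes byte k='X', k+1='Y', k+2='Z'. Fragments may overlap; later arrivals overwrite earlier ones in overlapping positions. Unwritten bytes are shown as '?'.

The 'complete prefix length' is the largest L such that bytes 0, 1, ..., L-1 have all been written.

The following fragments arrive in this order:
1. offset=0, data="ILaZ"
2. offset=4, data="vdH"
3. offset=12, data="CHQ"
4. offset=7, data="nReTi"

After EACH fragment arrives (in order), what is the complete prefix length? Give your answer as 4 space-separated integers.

Answer: 4 7 7 15

Derivation:
Fragment 1: offset=0 data="ILaZ" -> buffer=ILaZ??????????? -> prefix_len=4
Fragment 2: offset=4 data="vdH" -> buffer=ILaZvdH???????? -> prefix_len=7
Fragment 3: offset=12 data="CHQ" -> buffer=ILaZvdH?????CHQ -> prefix_len=7
Fragment 4: offset=7 data="nReTi" -> buffer=ILaZvdHnReTiCHQ -> prefix_len=15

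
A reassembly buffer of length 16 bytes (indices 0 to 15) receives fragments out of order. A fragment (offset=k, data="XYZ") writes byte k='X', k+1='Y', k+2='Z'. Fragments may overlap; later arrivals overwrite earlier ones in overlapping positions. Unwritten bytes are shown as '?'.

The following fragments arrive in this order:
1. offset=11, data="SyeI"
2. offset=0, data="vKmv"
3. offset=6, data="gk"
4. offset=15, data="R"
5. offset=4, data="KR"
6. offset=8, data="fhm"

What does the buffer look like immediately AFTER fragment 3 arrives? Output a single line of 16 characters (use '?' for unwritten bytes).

Answer: vKmv??gk???SyeI?

Derivation:
Fragment 1: offset=11 data="SyeI" -> buffer=???????????SyeI?
Fragment 2: offset=0 data="vKmv" -> buffer=vKmv???????SyeI?
Fragment 3: offset=6 data="gk" -> buffer=vKmv??gk???SyeI?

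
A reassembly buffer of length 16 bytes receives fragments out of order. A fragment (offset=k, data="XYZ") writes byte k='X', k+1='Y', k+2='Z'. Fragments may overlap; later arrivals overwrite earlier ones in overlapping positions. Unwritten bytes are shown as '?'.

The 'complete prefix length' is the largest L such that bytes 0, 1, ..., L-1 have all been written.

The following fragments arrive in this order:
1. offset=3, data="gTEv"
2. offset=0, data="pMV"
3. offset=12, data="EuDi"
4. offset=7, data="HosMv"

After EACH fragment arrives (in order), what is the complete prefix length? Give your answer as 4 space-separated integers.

Fragment 1: offset=3 data="gTEv" -> buffer=???gTEv????????? -> prefix_len=0
Fragment 2: offset=0 data="pMV" -> buffer=pMVgTEv????????? -> prefix_len=7
Fragment 3: offset=12 data="EuDi" -> buffer=pMVgTEv?????EuDi -> prefix_len=7
Fragment 4: offset=7 data="HosMv" -> buffer=pMVgTEvHosMvEuDi -> prefix_len=16

Answer: 0 7 7 16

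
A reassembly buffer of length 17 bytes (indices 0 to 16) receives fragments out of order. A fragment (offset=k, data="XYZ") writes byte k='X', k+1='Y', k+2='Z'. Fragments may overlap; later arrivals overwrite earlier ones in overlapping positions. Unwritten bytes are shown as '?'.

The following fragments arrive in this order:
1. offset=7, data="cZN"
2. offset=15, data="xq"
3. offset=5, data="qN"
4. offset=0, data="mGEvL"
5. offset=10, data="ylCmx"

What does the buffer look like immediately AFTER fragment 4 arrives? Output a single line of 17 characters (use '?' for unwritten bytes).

Answer: mGEvLqNcZN?????xq

Derivation:
Fragment 1: offset=7 data="cZN" -> buffer=???????cZN???????
Fragment 2: offset=15 data="xq" -> buffer=???????cZN?????xq
Fragment 3: offset=5 data="qN" -> buffer=?????qNcZN?????xq
Fragment 4: offset=0 data="mGEvL" -> buffer=mGEvLqNcZN?????xq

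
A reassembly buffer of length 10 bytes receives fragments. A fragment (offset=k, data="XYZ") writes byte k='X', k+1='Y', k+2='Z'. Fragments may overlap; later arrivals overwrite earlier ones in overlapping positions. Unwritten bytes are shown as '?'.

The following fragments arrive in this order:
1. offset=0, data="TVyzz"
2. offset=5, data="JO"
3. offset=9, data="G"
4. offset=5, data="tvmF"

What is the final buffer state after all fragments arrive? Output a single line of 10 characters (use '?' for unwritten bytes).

Answer: TVyzztvmFG

Derivation:
Fragment 1: offset=0 data="TVyzz" -> buffer=TVyzz?????
Fragment 2: offset=5 data="JO" -> buffer=TVyzzJO???
Fragment 3: offset=9 data="G" -> buffer=TVyzzJO??G
Fragment 4: offset=5 data="tvmF" -> buffer=TVyzztvmFG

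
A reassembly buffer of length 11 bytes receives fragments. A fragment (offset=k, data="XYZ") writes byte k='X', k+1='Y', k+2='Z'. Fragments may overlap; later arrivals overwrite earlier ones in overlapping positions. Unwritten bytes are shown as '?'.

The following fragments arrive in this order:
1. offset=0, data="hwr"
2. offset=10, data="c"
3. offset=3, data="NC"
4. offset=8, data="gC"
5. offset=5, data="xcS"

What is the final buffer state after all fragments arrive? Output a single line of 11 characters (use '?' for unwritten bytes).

Answer: hwrNCxcSgCc

Derivation:
Fragment 1: offset=0 data="hwr" -> buffer=hwr????????
Fragment 2: offset=10 data="c" -> buffer=hwr???????c
Fragment 3: offset=3 data="NC" -> buffer=hwrNC?????c
Fragment 4: offset=8 data="gC" -> buffer=hwrNC???gCc
Fragment 5: offset=5 data="xcS" -> buffer=hwrNCxcSgCc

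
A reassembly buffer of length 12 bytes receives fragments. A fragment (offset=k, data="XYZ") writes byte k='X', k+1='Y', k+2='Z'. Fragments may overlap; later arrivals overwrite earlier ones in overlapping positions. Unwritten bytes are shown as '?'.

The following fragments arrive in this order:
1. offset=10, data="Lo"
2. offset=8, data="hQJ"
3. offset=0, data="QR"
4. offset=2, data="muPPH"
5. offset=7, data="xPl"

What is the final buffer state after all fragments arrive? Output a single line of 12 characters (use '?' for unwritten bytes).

Answer: QRmuPPHxPlJo

Derivation:
Fragment 1: offset=10 data="Lo" -> buffer=??????????Lo
Fragment 2: offset=8 data="hQJ" -> buffer=????????hQJo
Fragment 3: offset=0 data="QR" -> buffer=QR??????hQJo
Fragment 4: offset=2 data="muPPH" -> buffer=QRmuPPH?hQJo
Fragment 5: offset=7 data="xPl" -> buffer=QRmuPPHxPlJo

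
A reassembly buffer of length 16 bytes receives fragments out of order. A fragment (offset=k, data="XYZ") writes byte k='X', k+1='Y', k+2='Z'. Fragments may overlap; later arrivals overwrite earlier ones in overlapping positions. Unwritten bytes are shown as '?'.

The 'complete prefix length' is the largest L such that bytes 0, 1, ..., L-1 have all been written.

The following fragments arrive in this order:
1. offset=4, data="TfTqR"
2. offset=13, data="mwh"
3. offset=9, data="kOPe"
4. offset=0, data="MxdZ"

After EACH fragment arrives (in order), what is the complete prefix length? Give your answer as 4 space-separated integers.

Answer: 0 0 0 16

Derivation:
Fragment 1: offset=4 data="TfTqR" -> buffer=????TfTqR??????? -> prefix_len=0
Fragment 2: offset=13 data="mwh" -> buffer=????TfTqR????mwh -> prefix_len=0
Fragment 3: offset=9 data="kOPe" -> buffer=????TfTqRkOPemwh -> prefix_len=0
Fragment 4: offset=0 data="MxdZ" -> buffer=MxdZTfTqRkOPemwh -> prefix_len=16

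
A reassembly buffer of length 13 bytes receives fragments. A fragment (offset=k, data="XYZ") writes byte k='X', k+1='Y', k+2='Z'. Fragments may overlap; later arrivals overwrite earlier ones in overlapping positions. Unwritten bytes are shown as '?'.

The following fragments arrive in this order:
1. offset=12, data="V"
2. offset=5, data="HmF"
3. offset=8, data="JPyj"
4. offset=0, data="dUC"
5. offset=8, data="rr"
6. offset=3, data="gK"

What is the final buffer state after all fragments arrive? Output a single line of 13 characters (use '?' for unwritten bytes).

Fragment 1: offset=12 data="V" -> buffer=????????????V
Fragment 2: offset=5 data="HmF" -> buffer=?????HmF????V
Fragment 3: offset=8 data="JPyj" -> buffer=?????HmFJPyjV
Fragment 4: offset=0 data="dUC" -> buffer=dUC??HmFJPyjV
Fragment 5: offset=8 data="rr" -> buffer=dUC??HmFrryjV
Fragment 6: offset=3 data="gK" -> buffer=dUCgKHmFrryjV

Answer: dUCgKHmFrryjV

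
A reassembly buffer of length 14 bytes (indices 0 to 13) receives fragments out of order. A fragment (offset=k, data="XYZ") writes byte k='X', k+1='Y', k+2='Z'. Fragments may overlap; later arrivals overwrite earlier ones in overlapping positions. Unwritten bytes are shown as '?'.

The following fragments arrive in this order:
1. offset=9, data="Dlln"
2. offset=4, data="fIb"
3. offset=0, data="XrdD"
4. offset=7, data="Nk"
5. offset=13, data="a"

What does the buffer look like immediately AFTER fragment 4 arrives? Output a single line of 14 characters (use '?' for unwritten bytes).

Fragment 1: offset=9 data="Dlln" -> buffer=?????????Dlln?
Fragment 2: offset=4 data="fIb" -> buffer=????fIb??Dlln?
Fragment 3: offset=0 data="XrdD" -> buffer=XrdDfIb??Dlln?
Fragment 4: offset=7 data="Nk" -> buffer=XrdDfIbNkDlln?

Answer: XrdDfIbNkDlln?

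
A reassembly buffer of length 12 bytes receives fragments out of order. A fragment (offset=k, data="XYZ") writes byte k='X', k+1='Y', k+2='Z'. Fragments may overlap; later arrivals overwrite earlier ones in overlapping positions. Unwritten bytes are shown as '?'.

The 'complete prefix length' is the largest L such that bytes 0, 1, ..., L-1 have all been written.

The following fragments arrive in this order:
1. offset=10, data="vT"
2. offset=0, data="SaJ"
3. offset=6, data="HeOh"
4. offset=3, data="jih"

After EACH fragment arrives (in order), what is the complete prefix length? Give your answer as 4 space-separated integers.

Fragment 1: offset=10 data="vT" -> buffer=??????????vT -> prefix_len=0
Fragment 2: offset=0 data="SaJ" -> buffer=SaJ???????vT -> prefix_len=3
Fragment 3: offset=6 data="HeOh" -> buffer=SaJ???HeOhvT -> prefix_len=3
Fragment 4: offset=3 data="jih" -> buffer=SaJjihHeOhvT -> prefix_len=12

Answer: 0 3 3 12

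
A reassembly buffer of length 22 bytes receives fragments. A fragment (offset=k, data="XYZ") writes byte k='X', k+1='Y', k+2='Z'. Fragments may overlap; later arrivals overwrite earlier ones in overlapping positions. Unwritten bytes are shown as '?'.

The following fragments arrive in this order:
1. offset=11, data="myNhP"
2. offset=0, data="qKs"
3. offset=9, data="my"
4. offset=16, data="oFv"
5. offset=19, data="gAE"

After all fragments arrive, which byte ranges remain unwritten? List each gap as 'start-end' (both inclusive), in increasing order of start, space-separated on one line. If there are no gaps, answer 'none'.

Answer: 3-8

Derivation:
Fragment 1: offset=11 len=5
Fragment 2: offset=0 len=3
Fragment 3: offset=9 len=2
Fragment 4: offset=16 len=3
Fragment 5: offset=19 len=3
Gaps: 3-8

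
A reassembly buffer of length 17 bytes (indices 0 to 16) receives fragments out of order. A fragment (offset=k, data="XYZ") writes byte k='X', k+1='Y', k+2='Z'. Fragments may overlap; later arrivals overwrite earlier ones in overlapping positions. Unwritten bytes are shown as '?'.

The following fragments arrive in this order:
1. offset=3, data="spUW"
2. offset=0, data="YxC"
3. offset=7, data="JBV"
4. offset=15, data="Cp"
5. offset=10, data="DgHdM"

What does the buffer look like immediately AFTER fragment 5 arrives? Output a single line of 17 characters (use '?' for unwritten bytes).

Fragment 1: offset=3 data="spUW" -> buffer=???spUW??????????
Fragment 2: offset=0 data="YxC" -> buffer=YxCspUW??????????
Fragment 3: offset=7 data="JBV" -> buffer=YxCspUWJBV???????
Fragment 4: offset=15 data="Cp" -> buffer=YxCspUWJBV?????Cp
Fragment 5: offset=10 data="DgHdM" -> buffer=YxCspUWJBVDgHdMCp

Answer: YxCspUWJBVDgHdMCp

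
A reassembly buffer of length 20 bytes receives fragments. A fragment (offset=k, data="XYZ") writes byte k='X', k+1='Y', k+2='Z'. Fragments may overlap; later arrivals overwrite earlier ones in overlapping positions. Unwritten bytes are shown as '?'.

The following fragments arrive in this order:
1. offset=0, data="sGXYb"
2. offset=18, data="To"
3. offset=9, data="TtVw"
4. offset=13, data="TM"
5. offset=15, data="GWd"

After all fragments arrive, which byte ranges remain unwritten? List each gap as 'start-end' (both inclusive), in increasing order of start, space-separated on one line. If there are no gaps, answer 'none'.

Fragment 1: offset=0 len=5
Fragment 2: offset=18 len=2
Fragment 3: offset=9 len=4
Fragment 4: offset=13 len=2
Fragment 5: offset=15 len=3
Gaps: 5-8

Answer: 5-8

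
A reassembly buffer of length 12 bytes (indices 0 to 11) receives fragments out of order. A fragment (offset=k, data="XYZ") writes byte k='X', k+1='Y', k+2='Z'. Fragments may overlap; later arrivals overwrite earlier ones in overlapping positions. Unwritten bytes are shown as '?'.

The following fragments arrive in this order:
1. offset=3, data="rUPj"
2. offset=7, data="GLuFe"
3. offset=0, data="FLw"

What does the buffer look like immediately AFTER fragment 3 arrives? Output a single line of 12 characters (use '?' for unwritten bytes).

Fragment 1: offset=3 data="rUPj" -> buffer=???rUPj?????
Fragment 2: offset=7 data="GLuFe" -> buffer=???rUPjGLuFe
Fragment 3: offset=0 data="FLw" -> buffer=FLwrUPjGLuFe

Answer: FLwrUPjGLuFe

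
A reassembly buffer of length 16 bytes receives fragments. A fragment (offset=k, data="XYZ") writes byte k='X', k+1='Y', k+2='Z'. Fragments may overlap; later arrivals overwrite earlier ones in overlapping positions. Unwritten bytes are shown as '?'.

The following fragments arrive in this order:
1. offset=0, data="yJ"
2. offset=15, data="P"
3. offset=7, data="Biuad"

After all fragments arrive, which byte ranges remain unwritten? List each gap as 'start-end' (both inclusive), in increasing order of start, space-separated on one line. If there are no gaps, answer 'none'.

Fragment 1: offset=0 len=2
Fragment 2: offset=15 len=1
Fragment 3: offset=7 len=5
Gaps: 2-6 12-14

Answer: 2-6 12-14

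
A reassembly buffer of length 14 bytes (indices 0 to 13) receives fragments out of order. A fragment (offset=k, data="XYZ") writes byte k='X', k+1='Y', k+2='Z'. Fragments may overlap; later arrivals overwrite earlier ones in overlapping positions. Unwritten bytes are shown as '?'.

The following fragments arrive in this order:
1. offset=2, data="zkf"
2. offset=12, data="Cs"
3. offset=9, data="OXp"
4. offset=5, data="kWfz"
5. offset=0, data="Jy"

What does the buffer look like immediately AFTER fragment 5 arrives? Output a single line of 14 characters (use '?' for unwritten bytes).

Fragment 1: offset=2 data="zkf" -> buffer=??zkf?????????
Fragment 2: offset=12 data="Cs" -> buffer=??zkf???????Cs
Fragment 3: offset=9 data="OXp" -> buffer=??zkf????OXpCs
Fragment 4: offset=5 data="kWfz" -> buffer=??zkfkWfzOXpCs
Fragment 5: offset=0 data="Jy" -> buffer=JyzkfkWfzOXpCs

Answer: JyzkfkWfzOXpCs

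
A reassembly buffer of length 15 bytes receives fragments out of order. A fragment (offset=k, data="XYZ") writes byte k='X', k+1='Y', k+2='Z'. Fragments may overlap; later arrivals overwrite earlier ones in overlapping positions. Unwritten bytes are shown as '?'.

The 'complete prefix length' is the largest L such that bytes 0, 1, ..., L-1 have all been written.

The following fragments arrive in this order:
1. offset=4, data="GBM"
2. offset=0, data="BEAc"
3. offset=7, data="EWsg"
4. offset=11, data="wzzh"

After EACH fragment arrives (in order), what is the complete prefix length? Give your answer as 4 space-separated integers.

Answer: 0 7 11 15

Derivation:
Fragment 1: offset=4 data="GBM" -> buffer=????GBM???????? -> prefix_len=0
Fragment 2: offset=0 data="BEAc" -> buffer=BEAcGBM???????? -> prefix_len=7
Fragment 3: offset=7 data="EWsg" -> buffer=BEAcGBMEWsg???? -> prefix_len=11
Fragment 4: offset=11 data="wzzh" -> buffer=BEAcGBMEWsgwzzh -> prefix_len=15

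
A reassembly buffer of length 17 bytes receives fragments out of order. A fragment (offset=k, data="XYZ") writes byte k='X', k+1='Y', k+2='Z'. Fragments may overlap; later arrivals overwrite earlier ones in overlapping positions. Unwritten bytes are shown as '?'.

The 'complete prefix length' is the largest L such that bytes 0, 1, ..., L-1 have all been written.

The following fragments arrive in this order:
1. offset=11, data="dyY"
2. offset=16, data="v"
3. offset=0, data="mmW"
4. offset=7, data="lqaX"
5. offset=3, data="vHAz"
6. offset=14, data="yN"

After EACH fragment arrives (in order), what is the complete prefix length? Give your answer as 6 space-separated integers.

Answer: 0 0 3 3 14 17

Derivation:
Fragment 1: offset=11 data="dyY" -> buffer=???????????dyY??? -> prefix_len=0
Fragment 2: offset=16 data="v" -> buffer=???????????dyY??v -> prefix_len=0
Fragment 3: offset=0 data="mmW" -> buffer=mmW????????dyY??v -> prefix_len=3
Fragment 4: offset=7 data="lqaX" -> buffer=mmW????lqaXdyY??v -> prefix_len=3
Fragment 5: offset=3 data="vHAz" -> buffer=mmWvHAzlqaXdyY??v -> prefix_len=14
Fragment 6: offset=14 data="yN" -> buffer=mmWvHAzlqaXdyYyNv -> prefix_len=17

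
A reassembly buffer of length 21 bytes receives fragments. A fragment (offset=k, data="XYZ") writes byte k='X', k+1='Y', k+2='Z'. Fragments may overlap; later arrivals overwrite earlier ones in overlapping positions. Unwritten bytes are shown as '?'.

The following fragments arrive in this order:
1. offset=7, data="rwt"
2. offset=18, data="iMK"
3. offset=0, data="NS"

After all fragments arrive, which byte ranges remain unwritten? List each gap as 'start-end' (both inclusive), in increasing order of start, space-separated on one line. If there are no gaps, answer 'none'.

Fragment 1: offset=7 len=3
Fragment 2: offset=18 len=3
Fragment 3: offset=0 len=2
Gaps: 2-6 10-17

Answer: 2-6 10-17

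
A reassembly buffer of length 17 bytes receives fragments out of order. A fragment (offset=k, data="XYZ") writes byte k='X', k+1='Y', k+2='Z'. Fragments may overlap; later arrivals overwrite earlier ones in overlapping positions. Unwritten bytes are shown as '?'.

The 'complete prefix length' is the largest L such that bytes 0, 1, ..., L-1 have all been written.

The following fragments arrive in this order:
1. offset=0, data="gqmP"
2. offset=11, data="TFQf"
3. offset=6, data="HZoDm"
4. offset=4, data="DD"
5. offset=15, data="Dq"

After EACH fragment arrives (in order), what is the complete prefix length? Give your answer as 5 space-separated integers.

Fragment 1: offset=0 data="gqmP" -> buffer=gqmP????????????? -> prefix_len=4
Fragment 2: offset=11 data="TFQf" -> buffer=gqmP???????TFQf?? -> prefix_len=4
Fragment 3: offset=6 data="HZoDm" -> buffer=gqmP??HZoDmTFQf?? -> prefix_len=4
Fragment 4: offset=4 data="DD" -> buffer=gqmPDDHZoDmTFQf?? -> prefix_len=15
Fragment 5: offset=15 data="Dq" -> buffer=gqmPDDHZoDmTFQfDq -> prefix_len=17

Answer: 4 4 4 15 17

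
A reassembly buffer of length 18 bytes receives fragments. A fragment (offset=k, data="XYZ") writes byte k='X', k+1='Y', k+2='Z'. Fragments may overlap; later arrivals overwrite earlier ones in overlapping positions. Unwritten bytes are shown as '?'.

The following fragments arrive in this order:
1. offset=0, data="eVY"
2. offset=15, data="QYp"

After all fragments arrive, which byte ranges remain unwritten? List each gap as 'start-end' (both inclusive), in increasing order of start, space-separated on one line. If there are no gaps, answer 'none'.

Fragment 1: offset=0 len=3
Fragment 2: offset=15 len=3
Gaps: 3-14

Answer: 3-14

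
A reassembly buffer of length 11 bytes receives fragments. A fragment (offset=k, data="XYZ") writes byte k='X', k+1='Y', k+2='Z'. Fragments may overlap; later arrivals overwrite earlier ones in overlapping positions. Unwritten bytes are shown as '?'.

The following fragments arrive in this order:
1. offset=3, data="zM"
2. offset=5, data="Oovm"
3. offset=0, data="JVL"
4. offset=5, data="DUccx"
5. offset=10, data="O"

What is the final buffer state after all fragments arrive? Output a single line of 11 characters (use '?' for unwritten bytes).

Fragment 1: offset=3 data="zM" -> buffer=???zM??????
Fragment 2: offset=5 data="Oovm" -> buffer=???zMOovm??
Fragment 3: offset=0 data="JVL" -> buffer=JVLzMOovm??
Fragment 4: offset=5 data="DUccx" -> buffer=JVLzMDUccx?
Fragment 5: offset=10 data="O" -> buffer=JVLzMDUccxO

Answer: JVLzMDUccxO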